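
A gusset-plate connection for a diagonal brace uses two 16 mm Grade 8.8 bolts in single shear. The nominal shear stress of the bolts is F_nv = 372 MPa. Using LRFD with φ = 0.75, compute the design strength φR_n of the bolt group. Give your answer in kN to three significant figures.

112 kN

A_b = π × 16² / 4 = 201.1 mm².
R_n = F_nv · A_b · n · n_s = 372 × 201.1 × 2 × 1 / 1000 = 149.6 kN.
Design strength φR_n = 0.75 × 149.6 = 112 kN.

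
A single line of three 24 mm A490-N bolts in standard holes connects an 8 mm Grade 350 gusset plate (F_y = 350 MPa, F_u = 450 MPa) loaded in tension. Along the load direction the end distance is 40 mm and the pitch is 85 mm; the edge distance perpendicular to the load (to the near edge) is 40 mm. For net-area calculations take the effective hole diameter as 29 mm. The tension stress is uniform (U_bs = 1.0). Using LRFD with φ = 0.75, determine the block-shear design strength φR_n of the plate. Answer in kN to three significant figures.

292 kN

Shear plane L_v = 40 + 2·85 = 210 mm; A_gv = 210 × 8 = 1680 mm².
A_nv = (210 − 2.5·29) × 8 = 1100 mm².
A_nt = (40 − 0.5·29) × 8 = 204 mm².
0.6 F_u A_nv = 297 kN; 0.6 F_y A_gv = 352.8 kN → shear rupture governs the shear term.
R_n = 297 + 1.0 × 450 × 204 / 1000 = 388.8 kN.
Design strength φR_n = 0.75 × 388.8 = 292 kN.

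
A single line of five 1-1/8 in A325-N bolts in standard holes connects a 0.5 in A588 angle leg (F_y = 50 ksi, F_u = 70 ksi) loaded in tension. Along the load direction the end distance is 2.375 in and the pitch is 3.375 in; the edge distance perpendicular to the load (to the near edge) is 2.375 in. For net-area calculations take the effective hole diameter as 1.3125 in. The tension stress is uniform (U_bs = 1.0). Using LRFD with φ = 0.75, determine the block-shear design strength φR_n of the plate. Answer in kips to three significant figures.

Shear plane L_v = 2.375 + 4·3.375 = 15.88 in; A_gv = 15.88 × 0.5 = 7.938 in².
A_nv = (15.88 − 4.5·1.3125) × 0.5 = 4.984 in².
A_nt = (2.375 − 0.5·1.3125) × 0.5 = 0.8594 in².
0.6 F_u A_nv = 209.3 kips; 0.6 F_y A_gv = 238.1 kips → shear rupture governs the shear term.
R_n = 209.3 + 1.0 × 70 × 0.8594 = 269.5 kips.
Design strength φR_n = 0.75 × 269.5 = 202 kips.

202 kips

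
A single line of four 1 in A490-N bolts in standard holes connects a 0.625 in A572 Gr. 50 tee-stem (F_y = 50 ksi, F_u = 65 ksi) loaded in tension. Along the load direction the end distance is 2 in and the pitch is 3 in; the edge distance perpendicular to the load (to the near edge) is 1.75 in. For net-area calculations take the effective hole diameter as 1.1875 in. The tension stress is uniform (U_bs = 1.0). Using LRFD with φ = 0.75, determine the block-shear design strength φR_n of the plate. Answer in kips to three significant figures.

160 kips

Shear plane L_v = 2 + 3·3 = 11 in; A_gv = 11 × 0.625 = 6.875 in².
A_nv = (11 − 3.5·1.1875) × 0.625 = 4.277 in².
A_nt = (1.75 − 0.5·1.1875) × 0.625 = 0.7227 in².
0.6 F_u A_nv = 166.8 kips; 0.6 F_y A_gv = 206.2 kips → shear rupture governs the shear term.
R_n = 166.8 + 1.0 × 65 × 0.7227 = 213.8 kips.
Design strength φR_n = 0.75 × 213.8 = 160 kips.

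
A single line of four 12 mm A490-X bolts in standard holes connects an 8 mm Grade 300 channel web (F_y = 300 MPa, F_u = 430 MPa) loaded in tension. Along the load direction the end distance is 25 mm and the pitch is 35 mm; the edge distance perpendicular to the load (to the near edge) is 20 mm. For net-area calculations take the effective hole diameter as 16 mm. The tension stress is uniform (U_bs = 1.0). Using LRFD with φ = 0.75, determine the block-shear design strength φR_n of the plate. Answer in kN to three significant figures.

146 kN

Shear plane L_v = 25 + 3·35 = 130 mm; A_gv = 130 × 8 = 1040 mm².
A_nv = (130 − 3.5·16) × 8 = 592 mm².
A_nt = (20 − 0.5·16) × 8 = 96 mm².
0.6 F_u A_nv = 152.7 kN; 0.6 F_y A_gv = 187.2 kN → shear rupture governs the shear term.
R_n = 152.7 + 1.0 × 430 × 96 / 1000 = 194 kN.
Design strength φR_n = 0.75 × 194 = 146 kN.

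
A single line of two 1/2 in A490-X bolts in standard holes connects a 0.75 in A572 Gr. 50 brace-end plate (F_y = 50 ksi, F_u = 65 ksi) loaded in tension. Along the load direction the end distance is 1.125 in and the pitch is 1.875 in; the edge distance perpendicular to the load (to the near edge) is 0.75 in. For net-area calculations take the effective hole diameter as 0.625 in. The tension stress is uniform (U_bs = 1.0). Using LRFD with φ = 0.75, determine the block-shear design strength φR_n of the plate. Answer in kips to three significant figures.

61.2 kips

Shear plane L_v = 1.125 + 1·1.875 = 3 in; A_gv = 3 × 0.75 = 2.25 in².
A_nv = (3 − 1.5·0.625) × 0.75 = 1.547 in².
A_nt = (0.75 − 0.5·0.625) × 0.75 = 0.3281 in².
0.6 F_u A_nv = 60.33 kips; 0.6 F_y A_gv = 67.5 kips → shear rupture governs the shear term.
R_n = 60.33 + 1.0 × 65 × 0.3281 = 81.66 kips.
Design strength φR_n = 0.75 × 81.66 = 61.2 kips.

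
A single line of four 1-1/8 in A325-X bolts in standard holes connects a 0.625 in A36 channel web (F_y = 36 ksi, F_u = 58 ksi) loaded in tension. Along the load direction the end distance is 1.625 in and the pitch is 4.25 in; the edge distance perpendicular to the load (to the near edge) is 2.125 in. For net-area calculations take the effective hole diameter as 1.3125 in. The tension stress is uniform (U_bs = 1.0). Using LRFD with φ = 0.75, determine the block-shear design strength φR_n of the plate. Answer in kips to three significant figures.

Shear plane L_v = 1.625 + 3·4.25 = 14.38 in; A_gv = 14.38 × 0.625 = 8.984 in².
A_nv = (14.38 − 3.5·1.3125) × 0.625 = 6.113 in².
A_nt = (2.125 − 0.5·1.3125) × 0.625 = 0.918 in².
0.6 F_u A_nv = 212.7 kips; 0.6 F_y A_gv = 194.1 kips → shear yielding governs the shear term.
R_n = 194.1 + 1.0 × 58 × 0.918 = 247.3 kips.
Design strength φR_n = 0.75 × 247.3 = 185 kips.

185 kips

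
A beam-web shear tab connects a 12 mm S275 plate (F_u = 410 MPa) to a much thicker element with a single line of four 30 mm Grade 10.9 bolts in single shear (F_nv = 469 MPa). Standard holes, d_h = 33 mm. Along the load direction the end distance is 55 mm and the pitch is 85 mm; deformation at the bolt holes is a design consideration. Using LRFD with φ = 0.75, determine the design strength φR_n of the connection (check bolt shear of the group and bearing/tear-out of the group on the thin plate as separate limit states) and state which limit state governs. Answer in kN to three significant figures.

861 kN (bearing governs)

Bolt shear: A_b = π·30²/4 = 706.9 mm²; R_n = 469 × 706.9 × 4 × 1 / 1000 = 1326 kN → 0.75 × 1326 = 995 kN.
Bearing (1.2 l_c t F_u ≤ 2.4 d t F_u): upper limit = 2.4·30·12·410 / 1000 = 354.2 kN.
  Edge l_c = 55 − 33/2 = 38.5 → r_n = 227.3 kN; interior l_c = 85 − 33 = 52 → r_n = 307 kN.
  R_n,bearing = 1·227.3 + 3·307 = 1148 kN → 0.75 × 1148 = 861 kN.
Bearing governs: 861 kN.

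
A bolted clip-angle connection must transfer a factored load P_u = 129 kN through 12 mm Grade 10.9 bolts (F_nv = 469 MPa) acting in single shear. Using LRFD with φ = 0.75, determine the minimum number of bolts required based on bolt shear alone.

A_b = π·12²/4 = 113.1 mm².
Per-bolt design strength φR_n = 0.75 × 469 × 113.1 × 1 / 1000 = 39.78 kN.
n ≥ 129 / 39.78 = 3.243 → use 4 bolts.

4 bolts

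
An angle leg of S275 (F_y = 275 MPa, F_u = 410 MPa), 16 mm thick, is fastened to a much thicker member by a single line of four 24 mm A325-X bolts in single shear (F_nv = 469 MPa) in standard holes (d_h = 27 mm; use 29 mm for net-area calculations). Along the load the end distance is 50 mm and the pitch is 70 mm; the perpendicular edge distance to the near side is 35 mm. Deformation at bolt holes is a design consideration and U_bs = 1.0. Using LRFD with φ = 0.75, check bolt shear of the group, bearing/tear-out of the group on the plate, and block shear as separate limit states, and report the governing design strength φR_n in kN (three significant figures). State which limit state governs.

569 kN (block shear governs)

Bolt shear: A_b = π·24²/4 = 452.4 mm²; R_n = 469 × 452.4 × 4 × 1 / 1000 = 848.7 kN → 0.75 × 848.7 = 637 kN.
Bearing: edge l_c = 36.5, r_n = 287.3 kN; interior l_c = 43, r_n = 338.5 kN; R_n = 287.3 + 3·338.5 = 1303 kN → 977 kN.
Block shear: A_gv = 4160, A_nv = 2536, A_nt = 328 mm²; R_n = min(0.6F_uA_nv, 0.6F_yA_gv) + U_bs·F_u·A_nt = 758.3 kN → 569 kN.
Block shear governs: 569 kN.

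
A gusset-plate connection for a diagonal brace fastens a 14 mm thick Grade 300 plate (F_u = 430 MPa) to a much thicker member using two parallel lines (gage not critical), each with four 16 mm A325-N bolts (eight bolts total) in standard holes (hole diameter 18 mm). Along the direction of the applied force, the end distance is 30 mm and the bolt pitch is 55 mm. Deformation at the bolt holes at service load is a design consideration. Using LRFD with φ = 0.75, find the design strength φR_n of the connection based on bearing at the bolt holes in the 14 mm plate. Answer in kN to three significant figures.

Per bolt r_n = 1.2 l_c t F_u ≤ 2.4 d t F_u; upper limit = 2.4 × 16 × 14 × 430 / 1000 = 231.2 kN.
Edge bolt: l_c = 30 − 18/2 = 21 mm → 1.2 × 21 × 14 × 430 / 1000 = 151.7 → r_n = 151.7 kN.
Interior bolts: l_c = 55 − 18 = 37 mm → 1.2 × 37 × 14 × 430 / 1000 = 267.3 → r_n = 231.2 kN.
R_n = 2 × 151.7 + 6 × 231.2 = 1690 kN.
Design strength φR_n = 0.75 × 1690 = 1270 kN.

1270 kN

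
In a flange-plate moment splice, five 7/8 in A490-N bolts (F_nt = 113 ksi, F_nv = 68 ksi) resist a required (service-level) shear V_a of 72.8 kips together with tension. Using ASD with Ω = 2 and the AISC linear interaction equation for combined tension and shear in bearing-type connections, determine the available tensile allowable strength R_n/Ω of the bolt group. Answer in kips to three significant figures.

99.9 kips

A_b = π·0.875²/4 = 0.6013 in²; f_rv = 72.8 / (5 × 0.6013) = 24.21 ksi.
F'_nt = 1.3 F_nt − (Ω F_nt / F_nv) f_rv = 1.3·113 − (2·113/68)·24.21 = 66.43 ksi, capped at F_nt → F'_nt = 66.43 ksi.
R_n = F'_nt · A_b · n = 66.43 × 0.6013 × 5 = 199.7 kips.
Allowable strength R_n/Ω = 199.7 / 2 = 99.9 kips.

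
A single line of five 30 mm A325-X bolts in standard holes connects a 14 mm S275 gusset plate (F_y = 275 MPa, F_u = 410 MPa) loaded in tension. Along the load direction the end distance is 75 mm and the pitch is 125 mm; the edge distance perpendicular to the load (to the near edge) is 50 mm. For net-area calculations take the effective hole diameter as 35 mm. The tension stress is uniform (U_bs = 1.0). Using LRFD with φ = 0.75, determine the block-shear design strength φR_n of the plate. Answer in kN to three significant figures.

1140 kN

Shear plane L_v = 75 + 4·125 = 575 mm; A_gv = 575 × 14 = 8050 mm².
A_nv = (575 − 4.5·35) × 14 = 5845 mm².
A_nt = (50 − 0.5·35) × 14 = 455 mm².
0.6 F_u A_nv = 1438 kN; 0.6 F_y A_gv = 1328 kN → shear yielding governs the shear term.
R_n = 1328 + 1.0 × 410 × 455 / 1000 = 1515 kN.
Design strength φR_n = 0.75 × 1515 = 1140 kN.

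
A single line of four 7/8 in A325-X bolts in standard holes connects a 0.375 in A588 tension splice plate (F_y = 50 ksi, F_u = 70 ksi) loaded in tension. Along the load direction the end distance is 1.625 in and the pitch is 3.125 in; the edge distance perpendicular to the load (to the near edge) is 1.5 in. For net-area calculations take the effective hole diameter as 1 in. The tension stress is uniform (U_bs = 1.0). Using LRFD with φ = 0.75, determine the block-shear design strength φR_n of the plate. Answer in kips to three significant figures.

108 kips

Shear plane L_v = 1.625 + 3·3.125 = 11 in; A_gv = 11 × 0.375 = 4.125 in².
A_nv = (11 − 3.5·1) × 0.375 = 2.812 in².
A_nt = (1.5 − 0.5·1) × 0.375 = 0.375 in².
0.6 F_u A_nv = 118.1 kips; 0.6 F_y A_gv = 123.8 kips → shear rupture governs the shear term.
R_n = 118.1 + 1.0 × 70 × 0.375 = 144.4 kips.
Design strength φR_n = 0.75 × 144.4 = 108 kips.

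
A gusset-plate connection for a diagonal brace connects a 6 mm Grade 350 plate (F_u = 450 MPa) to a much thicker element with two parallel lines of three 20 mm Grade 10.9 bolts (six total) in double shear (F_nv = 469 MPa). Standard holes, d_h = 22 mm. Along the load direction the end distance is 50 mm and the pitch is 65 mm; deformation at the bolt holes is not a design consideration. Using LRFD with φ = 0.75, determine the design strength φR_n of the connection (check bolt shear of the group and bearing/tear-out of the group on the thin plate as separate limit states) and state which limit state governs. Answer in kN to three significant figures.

723 kN (bearing governs)

Bolt shear: A_b = π·20²/4 = 314.2 mm²; R_n = 469 × 314.2 × 6 × 2 / 1000 = 1768 kN → 0.75 × 1768 = 1330 kN.
Bearing (1.5 l_c t F_u ≤ 3.0 d t F_u): upper limit = 3.0·20·6·450 / 1000 = 162 kN.
  Edge l_c = 50 − 22/2 = 39 → r_n = 158 kN; interior l_c = 65 − 22 = 43 → r_n = 162 kN.
  R_n,bearing = 2·158 + 4·162 = 963.9 kN → 0.75 × 963.9 = 723 kN.
Bearing governs: 723 kN.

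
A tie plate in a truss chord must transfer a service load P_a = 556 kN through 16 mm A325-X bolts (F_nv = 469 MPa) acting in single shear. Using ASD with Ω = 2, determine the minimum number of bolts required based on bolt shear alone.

12 bolts

A_b = π·16²/4 = 201.1 mm².
Per-bolt allowable strength R_n/Ω = 469 × 201.1 × 1 / 1000 / 2 = 47.15 kN.
n ≥ 556 / 47.15 = 11.79 → use 12 bolts.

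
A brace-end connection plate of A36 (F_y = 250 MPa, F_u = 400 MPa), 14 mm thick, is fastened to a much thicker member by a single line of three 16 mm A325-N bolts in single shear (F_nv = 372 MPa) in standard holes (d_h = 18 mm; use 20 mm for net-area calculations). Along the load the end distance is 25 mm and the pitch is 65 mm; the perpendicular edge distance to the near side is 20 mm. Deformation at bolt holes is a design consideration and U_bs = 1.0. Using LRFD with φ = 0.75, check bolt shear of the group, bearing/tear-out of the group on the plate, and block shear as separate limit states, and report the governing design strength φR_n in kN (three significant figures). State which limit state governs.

168 kN (bolt shear governs)

Bolt shear: A_b = π·16²/4 = 201.1 mm²; R_n = 372 × 201.1 × 3 × 1 / 1000 = 224.4 kN → 0.75 × 224.4 = 168 kN.
Bearing: edge l_c = 16, r_n = 107.5 kN; interior l_c = 47, r_n = 215 kN; R_n = 107.5 + 2·215 = 537.6 kN → 403 kN.
Block shear: A_gv = 2170, A_nv = 1470, A_nt = 140 mm²; R_n = min(0.6F_uA_nv, 0.6F_yA_gv) + U_bs·F_u·A_nt = 381.5 kN → 286 kN.
Bolt shear governs: 168 kN.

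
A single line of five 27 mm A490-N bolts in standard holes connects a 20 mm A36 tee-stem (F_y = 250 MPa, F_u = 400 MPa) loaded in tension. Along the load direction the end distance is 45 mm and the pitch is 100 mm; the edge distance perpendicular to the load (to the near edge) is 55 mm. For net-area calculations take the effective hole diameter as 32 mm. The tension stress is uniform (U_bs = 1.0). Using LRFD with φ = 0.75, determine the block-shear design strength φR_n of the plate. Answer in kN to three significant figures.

Shear plane L_v = 45 + 4·100 = 445 mm; A_gv = 445 × 20 = 8900 mm².
A_nv = (445 − 4.5·32) × 20 = 6020 mm².
A_nt = (55 − 0.5·32) × 20 = 780 mm².
0.6 F_u A_nv = 1445 kN; 0.6 F_y A_gv = 1335 kN → shear yielding governs the shear term.
R_n = 1335 + 1.0 × 400 × 780 / 1000 = 1647 kN.
Design strength φR_n = 0.75 × 1647 = 1240 kN.

1240 kN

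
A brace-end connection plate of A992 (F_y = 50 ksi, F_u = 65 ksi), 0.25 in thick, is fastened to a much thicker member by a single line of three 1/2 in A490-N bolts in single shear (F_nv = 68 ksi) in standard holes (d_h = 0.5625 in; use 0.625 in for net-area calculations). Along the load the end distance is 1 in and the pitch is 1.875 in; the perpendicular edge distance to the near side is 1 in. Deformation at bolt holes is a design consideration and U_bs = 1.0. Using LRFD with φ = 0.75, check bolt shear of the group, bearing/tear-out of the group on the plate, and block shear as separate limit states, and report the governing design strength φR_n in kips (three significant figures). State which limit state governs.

Bolt shear: A_b = π·0.5²/4 = 0.1963 in²; R_n = 68 × 0.1963 × 3 × 1 = 40.06 kips → 0.75 × 40.06 = 30 kips.
Bearing: edge l_c = 0.7188, r_n = 14.02 kips; interior l_c = 1.312, r_n = 19.5 kips; R_n = 14.02 + 2·19.5 = 53.02 kips → 39.8 kips.
Block shear: A_gv = 1.188, A_nv = 0.7969, A_nt = 0.1719 in²; R_n = min(0.6F_uA_nv, 0.6F_yA_gv) + U_bs·F_u·A_nt = 42.25 kips → 31.7 kips.
Bolt shear governs: 30 kips.

30 kips (bolt shear governs)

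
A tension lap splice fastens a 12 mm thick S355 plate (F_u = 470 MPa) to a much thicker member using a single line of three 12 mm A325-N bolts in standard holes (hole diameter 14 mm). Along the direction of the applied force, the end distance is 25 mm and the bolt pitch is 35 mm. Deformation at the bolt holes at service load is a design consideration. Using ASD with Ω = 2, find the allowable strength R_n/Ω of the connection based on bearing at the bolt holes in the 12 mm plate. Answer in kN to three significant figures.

203 kN

Per bolt r_n = 1.2 l_c t F_u ≤ 2.4 d t F_u; upper limit = 2.4 × 12 × 12 × 470 / 1000 = 162.4 kN.
Edge bolt: l_c = 25 − 14/2 = 18 mm → 1.2 × 18 × 12 × 470 / 1000 = 121.8 → r_n = 121.8 kN.
Interior bolts: l_c = 35 − 14 = 21 mm → 1.2 × 21 × 12 × 470 / 1000 = 142.1 → r_n = 142.1 kN.
R_n = 1 × 121.8 + 2 × 142.1 = 406.1 kN.
Allowable strength R_n/Ω = 406.1 / 2 = 203 kN.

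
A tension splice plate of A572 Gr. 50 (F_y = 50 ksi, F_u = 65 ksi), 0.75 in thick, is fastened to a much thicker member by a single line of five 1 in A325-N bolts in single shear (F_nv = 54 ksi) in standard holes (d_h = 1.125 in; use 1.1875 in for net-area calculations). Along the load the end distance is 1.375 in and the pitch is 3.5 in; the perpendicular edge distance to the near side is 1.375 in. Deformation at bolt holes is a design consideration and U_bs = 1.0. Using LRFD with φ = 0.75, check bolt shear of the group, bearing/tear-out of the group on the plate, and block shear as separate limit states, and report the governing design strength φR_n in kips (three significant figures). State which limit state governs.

159 kips (bolt shear governs)

Bolt shear: A_b = π·1²/4 = 0.7854 in²; R_n = 54 × 0.7854 × 5 × 1 = 212.1 kips → 0.75 × 212.1 = 159 kips.
Bearing: edge l_c = 0.8125, r_n = 47.53 kips; interior l_c = 2.375, r_n = 117 kips; R_n = 47.53 + 4·117 = 515.5 kips → 387 kips.
Block shear: A_gv = 11.53, A_nv = 7.523, A_nt = 0.5859 in²; R_n = min(0.6F_uA_nv, 0.6F_yA_gv) + U_bs·F_u·A_nt = 331.5 kips → 249 kips.
Bolt shear governs: 159 kips.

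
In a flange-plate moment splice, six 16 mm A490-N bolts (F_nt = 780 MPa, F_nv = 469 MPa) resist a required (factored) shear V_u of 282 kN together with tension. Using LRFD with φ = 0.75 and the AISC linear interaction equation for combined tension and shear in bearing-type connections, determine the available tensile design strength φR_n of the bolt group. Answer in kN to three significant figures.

448 kN

A_b = π·16²/4 = 201.1 mm²; f_rv = 282 × 1000 / (6 × 201.1) = 233.8 MPa.
F'_nt = 1.3 F_nt − (F_nt / φF_nv) f_rv = 1.3·780 − (780/(0.75·469))·233.8 = 495.6 MPa, capped at F_nt → F'_nt = 495.6 MPa.
R_n = F'_nt · A_b · n = 495.6 × 201.1 × 6 / 1000 = 597.9 kN.
Design strength φR_n = 0.75 × 597.9 = 448 kN.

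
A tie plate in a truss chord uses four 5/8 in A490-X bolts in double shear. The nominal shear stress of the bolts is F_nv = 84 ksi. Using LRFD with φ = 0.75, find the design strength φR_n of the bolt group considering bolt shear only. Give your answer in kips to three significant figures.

155 kips

A_b = π × 0.625² / 4 = 0.3068 in².
R_n = F_nv · A_b · n · n_s = 84 × 0.3068 × 4 × 2 = 206.2 kips.
Design strength φR_n = 0.75 × 206.2 = 155 kips.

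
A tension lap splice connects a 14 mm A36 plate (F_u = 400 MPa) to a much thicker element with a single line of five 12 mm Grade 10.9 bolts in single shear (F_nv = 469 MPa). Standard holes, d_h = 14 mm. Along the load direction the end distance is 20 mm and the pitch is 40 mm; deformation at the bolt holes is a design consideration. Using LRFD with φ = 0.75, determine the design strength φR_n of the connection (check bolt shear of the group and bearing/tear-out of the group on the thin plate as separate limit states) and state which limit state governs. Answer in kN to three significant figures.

199 kN (bolt shear governs)

Bolt shear: A_b = π·12²/4 = 113.1 mm²; R_n = 469 × 113.1 × 5 × 1 / 1000 = 265.2 kN → 0.75 × 265.2 = 199 kN.
Bearing (1.2 l_c t F_u ≤ 2.4 d t F_u): upper limit = 2.4·12·14·400 / 1000 = 161.3 kN.
  Edge l_c = 20 − 14/2 = 13 → r_n = 87.36 kN; interior l_c = 40 − 14 = 26 → r_n = 161.3 kN.
  R_n,bearing = 1·87.36 + 4·161.3 = 732.5 kN → 0.75 × 732.5 = 549 kN.
Bolt shear governs: 199 kN.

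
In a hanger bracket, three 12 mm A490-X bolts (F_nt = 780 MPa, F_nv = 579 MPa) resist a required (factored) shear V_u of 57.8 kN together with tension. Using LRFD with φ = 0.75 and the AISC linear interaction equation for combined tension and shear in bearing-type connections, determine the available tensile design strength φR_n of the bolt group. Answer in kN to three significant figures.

A_b = π·12²/4 = 113.1 mm²; f_rv = 57.8 × 1000 / (3 × 113.1) = 170.4 MPa.
F'_nt = 1.3 F_nt − (F_nt / φF_nv) f_rv = 1.3·780 − (780/(0.75·579))·170.4 = 708 MPa, capped at F_nt → F'_nt = 708 MPa.
R_n = F'_nt · A_b · n = 708 × 113.1 × 3 / 1000 = 240.2 kN.
Design strength φR_n = 0.75 × 240.2 = 180 kN.

180 kN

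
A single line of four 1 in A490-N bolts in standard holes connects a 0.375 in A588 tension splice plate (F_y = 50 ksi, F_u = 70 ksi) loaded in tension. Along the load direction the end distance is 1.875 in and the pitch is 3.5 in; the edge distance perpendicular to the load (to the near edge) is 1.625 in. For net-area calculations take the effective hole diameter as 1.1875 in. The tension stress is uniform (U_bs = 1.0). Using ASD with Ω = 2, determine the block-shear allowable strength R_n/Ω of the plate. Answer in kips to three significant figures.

78.3 kips

Shear plane L_v = 1.875 + 3·3.5 = 12.38 in; A_gv = 12.38 × 0.375 = 4.641 in².
A_nv = (12.38 − 3.5·1.1875) × 0.375 = 3.082 in².
A_nt = (1.625 − 0.5·1.1875) × 0.375 = 0.3867 in².
0.6 F_u A_nv = 129.4 kips; 0.6 F_y A_gv = 139.2 kips → shear rupture governs the shear term.
R_n = 129.4 + 1.0 × 70 × 0.3867 = 156.5 kips.
Allowable strength R_n/Ω = 156.5 / 2 = 78.3 kips.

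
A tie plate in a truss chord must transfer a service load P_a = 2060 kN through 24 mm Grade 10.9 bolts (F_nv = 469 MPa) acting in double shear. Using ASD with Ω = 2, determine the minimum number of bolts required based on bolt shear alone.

10 bolts

A_b = π·24²/4 = 452.4 mm².
Per-bolt allowable strength R_n/Ω = 469 × 452.4 × 2 / 1000 / 2 = 212.2 kN.
n ≥ 2060 / 212.2 = 9.709 → use 10 bolts.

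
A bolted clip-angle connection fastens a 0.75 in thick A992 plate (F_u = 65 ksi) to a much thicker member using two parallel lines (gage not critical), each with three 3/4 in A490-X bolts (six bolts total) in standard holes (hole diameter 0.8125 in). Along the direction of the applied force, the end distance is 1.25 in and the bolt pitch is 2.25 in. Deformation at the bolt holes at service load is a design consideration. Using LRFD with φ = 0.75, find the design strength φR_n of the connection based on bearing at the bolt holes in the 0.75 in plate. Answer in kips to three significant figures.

326 kips

Per bolt r_n = 1.2 l_c t F_u ≤ 2.4 d t F_u; upper limit = 2.4 × 0.75 × 0.75 × 65 = 87.75 kips.
Edge bolt: l_c = 1.25 − 0.8125/2 = 0.8438 in → 1.2 × 0.8438 × 0.75 × 65 = 49.36 → r_n = 49.36 kips.
Interior bolts: l_c = 2.25 − 0.8125 = 1.438 in → 1.2 × 1.438 × 0.75 × 65 = 84.09 → r_n = 84.09 kips.
R_n = 2 × 49.36 + 4 × 84.09 = 435.1 kips.
Design strength φR_n = 0.75 × 435.1 = 326 kips.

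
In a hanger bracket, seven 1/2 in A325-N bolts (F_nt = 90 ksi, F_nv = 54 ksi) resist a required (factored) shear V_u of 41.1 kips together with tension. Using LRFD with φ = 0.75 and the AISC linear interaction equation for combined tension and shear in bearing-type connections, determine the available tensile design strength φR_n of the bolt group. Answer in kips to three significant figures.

52.1 kips

A_b = π·0.5²/4 = 0.1963 in²; f_rv = 41.1 / (7 × 0.1963) = 29.9 ksi.
F'_nt = 1.3 F_nt − (F_nt / φF_nv) f_rv = 1.3·90 − (90/(0.75·54))·29.9 = 50.55 ksi, capped at F_nt → F'_nt = 50.55 ksi.
R_n = F'_nt · A_b · n = 50.55 × 0.1963 × 7 = 69.48 kips.
Design strength φR_n = 0.75 × 69.48 = 52.1 kips.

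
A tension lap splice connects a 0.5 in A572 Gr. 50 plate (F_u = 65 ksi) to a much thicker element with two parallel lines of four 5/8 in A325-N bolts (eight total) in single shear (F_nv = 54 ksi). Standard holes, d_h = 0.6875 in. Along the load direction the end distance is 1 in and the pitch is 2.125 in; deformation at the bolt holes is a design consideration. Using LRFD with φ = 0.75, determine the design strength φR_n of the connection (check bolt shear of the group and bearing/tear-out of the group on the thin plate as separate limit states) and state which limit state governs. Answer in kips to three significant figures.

99.4 kips (bolt shear governs)

Bolt shear: A_b = π·0.625²/4 = 0.3068 in²; R_n = 54 × 0.3068 × 8 × 1 = 132.5 kips → 0.75 × 132.5 = 99.4 kips.
Bearing (1.2 l_c t F_u ≤ 2.4 d t F_u): upper limit = 2.4·0.625·0.5·65 = 48.75 kips.
  Edge l_c = 1 − 0.6875/2 = 0.6562 → r_n = 25.59 kips; interior l_c = 2.125 − 0.6875 = 1.438 → r_n = 48.75 kips.
  R_n,bearing = 2·25.59 + 6·48.75 = 343.7 kips → 0.75 × 343.7 = 258 kips.
Bolt shear governs: 99.4 kips.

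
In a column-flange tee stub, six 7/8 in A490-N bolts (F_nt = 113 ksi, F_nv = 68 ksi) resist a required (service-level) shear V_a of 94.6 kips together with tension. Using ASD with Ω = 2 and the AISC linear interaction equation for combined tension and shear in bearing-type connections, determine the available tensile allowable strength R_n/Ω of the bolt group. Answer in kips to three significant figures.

A_b = π·0.875²/4 = 0.6013 in²; f_rv = 94.6 / (6 × 0.6013) = 26.22 ksi.
F'_nt = 1.3 F_nt − (Ω F_nt / F_nv) f_rv = 1.3·113 − (2·113/68)·26.22 = 59.76 ksi, capped at F_nt → F'_nt = 59.76 ksi.
R_n = F'_nt · A_b · n = 59.76 × 0.6013 × 6 = 215.6 kips.
Allowable strength R_n/Ω = 215.6 / 2 = 108 kips.

108 kips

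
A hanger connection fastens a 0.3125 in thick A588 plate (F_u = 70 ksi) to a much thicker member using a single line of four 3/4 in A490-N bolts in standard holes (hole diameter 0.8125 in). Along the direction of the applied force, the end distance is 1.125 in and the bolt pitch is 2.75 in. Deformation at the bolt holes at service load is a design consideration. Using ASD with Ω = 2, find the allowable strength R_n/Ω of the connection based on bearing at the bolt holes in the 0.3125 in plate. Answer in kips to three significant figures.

Per bolt r_n = 1.2 l_c t F_u ≤ 2.4 d t F_u; upper limit = 2.4 × 0.75 × 0.3125 × 70 = 39.38 kips.
Edge bolt: l_c = 1.125 − 0.8125/2 = 0.7188 in → 1.2 × 0.7188 × 0.3125 × 70 = 18.87 → r_n = 18.87 kips.
Interior bolts: l_c = 2.75 − 0.8125 = 1.938 in → 1.2 × 1.938 × 0.3125 × 70 = 50.86 → r_n = 39.38 kips.
R_n = 1 × 18.87 + 3 × 39.38 = 137 kips.
Allowable strength R_n/Ω = 137 / 2 = 68.5 kips.

68.5 kips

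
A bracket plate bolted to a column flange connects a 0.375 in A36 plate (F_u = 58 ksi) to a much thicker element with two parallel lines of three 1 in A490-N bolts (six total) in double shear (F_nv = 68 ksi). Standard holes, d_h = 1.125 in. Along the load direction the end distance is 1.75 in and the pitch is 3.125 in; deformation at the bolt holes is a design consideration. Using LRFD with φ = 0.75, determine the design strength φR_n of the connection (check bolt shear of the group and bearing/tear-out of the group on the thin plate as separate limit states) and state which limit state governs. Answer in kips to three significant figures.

203 kips (bearing governs)

Bolt shear: A_b = π·1²/4 = 0.7854 in²; R_n = 68 × 0.7854 × 6 × 2 = 640.9 kips → 0.75 × 640.9 = 481 kips.
Bearing (1.2 l_c t F_u ≤ 2.4 d t F_u): upper limit = 2.4·1·0.375·58 = 52.2 kips.
  Edge l_c = 1.75 − 1.125/2 = 1.188 → r_n = 30.99 kips; interior l_c = 3.125 − 1.125 = 2 → r_n = 52.2 kips.
  R_n,bearing = 2·30.99 + 4·52.2 = 270.8 kips → 0.75 × 270.8 = 203 kips.
Bearing governs: 203 kips.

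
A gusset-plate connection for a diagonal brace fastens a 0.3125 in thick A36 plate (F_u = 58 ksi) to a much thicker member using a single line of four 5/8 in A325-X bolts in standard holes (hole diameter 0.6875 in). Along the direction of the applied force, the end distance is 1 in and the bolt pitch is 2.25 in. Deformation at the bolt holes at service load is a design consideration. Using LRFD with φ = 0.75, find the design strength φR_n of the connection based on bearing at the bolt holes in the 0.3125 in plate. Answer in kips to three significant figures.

Per bolt r_n = 1.2 l_c t F_u ≤ 2.4 d t F_u; upper limit = 2.4 × 0.625 × 0.3125 × 58 = 27.19 kips.
Edge bolt: l_c = 1 − 0.6875/2 = 0.6562 in → 1.2 × 0.6562 × 0.3125 × 58 = 14.27 → r_n = 14.27 kips.
Interior bolts: l_c = 2.25 − 0.6875 = 1.562 in → 1.2 × 1.562 × 0.3125 × 58 = 33.98 → r_n = 27.19 kips.
R_n = 1 × 14.27 + 3 × 27.19 = 95.84 kips.
Design strength φR_n = 0.75 × 95.84 = 71.9 kips.

71.9 kips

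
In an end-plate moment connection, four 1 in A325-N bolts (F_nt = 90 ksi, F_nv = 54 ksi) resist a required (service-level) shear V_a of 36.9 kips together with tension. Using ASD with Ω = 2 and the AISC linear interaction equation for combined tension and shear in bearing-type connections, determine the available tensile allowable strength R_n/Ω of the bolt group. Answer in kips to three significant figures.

122 kips

A_b = π·1²/4 = 0.7854 in²; f_rv = 36.9 / (4 × 0.7854) = 11.75 ksi.
F'_nt = 1.3 F_nt − (Ω F_nt / F_nv) f_rv = 1.3·90 − (2·90/54)·11.75 = 77.85 ksi, capped at F_nt → F'_nt = 77.85 ksi.
R_n = F'_nt · A_b · n = 77.85 × 0.7854 × 4 = 244.6 kips.
Allowable strength R_n/Ω = 244.6 / 2 = 122 kips.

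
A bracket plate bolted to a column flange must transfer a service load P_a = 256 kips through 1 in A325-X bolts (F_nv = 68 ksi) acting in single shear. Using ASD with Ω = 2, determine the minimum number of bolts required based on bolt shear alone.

10 bolts

A_b = π·1²/4 = 0.7854 in².
Per-bolt allowable strength R_n/Ω = 68 × 0.7854 × 1 / 2 = 26.7 kips.
n ≥ 256 / 26.7 = 9.587 → use 10 bolts.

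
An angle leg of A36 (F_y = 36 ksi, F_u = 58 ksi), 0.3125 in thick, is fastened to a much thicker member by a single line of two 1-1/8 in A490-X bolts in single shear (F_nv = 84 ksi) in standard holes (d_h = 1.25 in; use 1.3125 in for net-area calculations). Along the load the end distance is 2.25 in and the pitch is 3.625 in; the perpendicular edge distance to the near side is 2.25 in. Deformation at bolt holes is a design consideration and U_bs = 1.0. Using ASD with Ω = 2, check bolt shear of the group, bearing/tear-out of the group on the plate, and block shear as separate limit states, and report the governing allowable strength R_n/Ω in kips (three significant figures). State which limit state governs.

Bolt shear: A_b = π·1.125²/4 = 0.994 in²; R_n = 84 × 0.994 × 2 × 1 = 167 kips → 167 / 2 = 83.5 kips.
Bearing: edge l_c = 1.625, r_n = 35.34 kips; interior l_c = 2.375, r_n = 48.94 kips; R_n = 35.34 + 1·48.94 = 84.28 kips → 42.1 kips.
Block shear: A_gv = 1.836, A_nv = 1.221, A_nt = 0.498 in²; R_n = min(0.6F_uA_nv, 0.6F_yA_gv) + U_bs·F_u·A_nt = 68.54 kips → 34.3 kips.
Block shear governs: 34.3 kips.

34.3 kips (block shear governs)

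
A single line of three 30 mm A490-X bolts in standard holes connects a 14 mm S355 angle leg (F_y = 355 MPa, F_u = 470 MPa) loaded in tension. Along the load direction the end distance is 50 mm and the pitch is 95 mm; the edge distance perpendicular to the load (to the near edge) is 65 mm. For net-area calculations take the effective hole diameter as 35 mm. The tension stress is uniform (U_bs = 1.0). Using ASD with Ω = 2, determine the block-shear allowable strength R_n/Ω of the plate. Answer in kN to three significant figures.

Shear plane L_v = 50 + 2·95 = 240 mm; A_gv = 240 × 14 = 3360 mm².
A_nv = (240 − 2.5·35) × 14 = 2135 mm².
A_nt = (65 − 0.5·35) × 14 = 665 mm².
0.6 F_u A_nv = 602.1 kN; 0.6 F_y A_gv = 715.7 kN → shear rupture governs the shear term.
R_n = 602.1 + 1.0 × 470 × 665 / 1000 = 914.6 kN.
Allowable strength R_n/Ω = 914.6 / 2 = 457 kN.

457 kN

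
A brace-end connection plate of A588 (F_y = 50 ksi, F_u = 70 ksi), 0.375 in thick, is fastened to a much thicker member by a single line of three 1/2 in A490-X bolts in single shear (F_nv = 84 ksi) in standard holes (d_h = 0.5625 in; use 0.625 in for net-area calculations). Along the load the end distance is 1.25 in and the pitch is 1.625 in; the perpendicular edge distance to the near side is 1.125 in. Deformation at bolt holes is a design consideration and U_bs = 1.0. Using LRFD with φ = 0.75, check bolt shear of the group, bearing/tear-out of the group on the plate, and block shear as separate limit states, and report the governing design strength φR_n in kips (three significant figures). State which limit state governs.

Bolt shear: A_b = π·0.5²/4 = 0.1963 in²; R_n = 84 × 0.1963 × 3 × 1 = 49.48 kips → 0.75 × 49.48 = 37.1 kips.
Bearing: edge l_c = 0.9688, r_n = 30.52 kips; interior l_c = 1.062, r_n = 31.5 kips; R_n = 30.52 + 2·31.5 = 93.52 kips → 70.1 kips.
Block shear: A_gv = 1.688, A_nv = 1.102, A_nt = 0.3047 in²; R_n = min(0.6F_uA_nv, 0.6F_yA_gv) + U_bs·F_u·A_nt = 67.59 kips → 50.7 kips.
Bolt shear governs: 37.1 kips.

37.1 kips (bolt shear governs)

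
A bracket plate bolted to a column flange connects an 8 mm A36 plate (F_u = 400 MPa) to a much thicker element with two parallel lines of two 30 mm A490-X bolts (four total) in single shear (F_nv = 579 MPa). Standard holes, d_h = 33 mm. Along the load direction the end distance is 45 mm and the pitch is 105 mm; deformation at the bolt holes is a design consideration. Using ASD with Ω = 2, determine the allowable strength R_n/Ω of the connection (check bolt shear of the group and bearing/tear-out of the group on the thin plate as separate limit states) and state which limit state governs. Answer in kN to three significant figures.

Bolt shear: A_b = π·30²/4 = 706.9 mm²; R_n = 579 × 706.9 × 4 × 1 / 1000 = 1637 kN → 1637 / 2 = 819 kN.
Bearing (1.2 l_c t F_u ≤ 2.4 d t F_u): upper limit = 2.4·30·8·400 / 1000 = 230.4 kN.
  Edge l_c = 45 − 33/2 = 28.5 → r_n = 109.4 kN; interior l_c = 105 − 33 = 72 → r_n = 230.4 kN.
  R_n,bearing = 2·109.4 + 2·230.4 = 679.7 kN → 679.7 / 2 = 340 kN.
Bearing governs: 340 kN.

340 kN (bearing governs)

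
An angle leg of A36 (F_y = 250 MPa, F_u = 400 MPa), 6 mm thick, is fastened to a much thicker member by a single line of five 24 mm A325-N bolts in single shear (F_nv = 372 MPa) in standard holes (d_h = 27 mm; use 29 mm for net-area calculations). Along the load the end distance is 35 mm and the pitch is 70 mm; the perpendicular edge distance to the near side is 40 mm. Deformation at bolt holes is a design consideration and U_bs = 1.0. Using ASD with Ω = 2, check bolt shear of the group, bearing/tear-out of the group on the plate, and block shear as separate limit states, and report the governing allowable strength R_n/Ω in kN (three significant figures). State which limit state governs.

163 kN (block shear governs)

Bolt shear: A_b = π·24²/4 = 452.4 mm²; R_n = 372 × 452.4 × 5 × 1 / 1000 = 841.4 kN → 841.4 / 2 = 421 kN.
Bearing: edge l_c = 21.5, r_n = 61.92 kN; interior l_c = 43, r_n = 123.8 kN; R_n = 61.92 + 4·123.8 = 557.3 kN → 279 kN.
Block shear: A_gv = 1890, A_nv = 1107, A_nt = 153 mm²; R_n = min(0.6F_uA_nv, 0.6F_yA_gv) + U_bs·F_u·A_nt = 326.9 kN → 163 kN.
Block shear governs: 163 kN.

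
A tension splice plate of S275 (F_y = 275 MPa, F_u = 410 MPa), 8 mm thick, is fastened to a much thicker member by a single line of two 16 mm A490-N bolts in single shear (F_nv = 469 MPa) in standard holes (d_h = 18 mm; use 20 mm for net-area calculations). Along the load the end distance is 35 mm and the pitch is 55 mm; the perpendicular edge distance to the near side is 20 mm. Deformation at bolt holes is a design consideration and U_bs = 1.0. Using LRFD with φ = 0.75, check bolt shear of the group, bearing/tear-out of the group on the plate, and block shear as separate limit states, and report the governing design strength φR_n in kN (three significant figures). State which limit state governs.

Bolt shear: A_b = π·16²/4 = 201.1 mm²; R_n = 469 × 201.1 × 2 × 1 / 1000 = 188.6 kN → 0.75 × 188.6 = 141 kN.
Bearing: edge l_c = 26, r_n = 102.3 kN; interior l_c = 37, r_n = 126 kN; R_n = 102.3 + 1·126 = 228.3 kN → 171 kN.
Block shear: A_gv = 720, A_nv = 480, A_nt = 80 mm²; R_n = min(0.6F_uA_nv, 0.6F_yA_gv) + U_bs·F_u·A_nt = 150.9 kN → 113 kN.
Block shear governs: 113 kN.

113 kN (block shear governs)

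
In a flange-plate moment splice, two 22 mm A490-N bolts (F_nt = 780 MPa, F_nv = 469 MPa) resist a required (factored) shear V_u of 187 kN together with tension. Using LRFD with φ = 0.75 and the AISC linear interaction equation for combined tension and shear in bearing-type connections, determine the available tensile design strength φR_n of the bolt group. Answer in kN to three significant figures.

A_b = π·22²/4 = 380.1 mm²; f_rv = 187 × 1000 / (2 × 380.1) = 246 MPa.
F'_nt = 1.3 F_nt − (F_nt / φF_nv) f_rv = 1.3·780 − (780/(0.75·469))·246 = 468.6 MPa, capped at F_nt → F'_nt = 468.6 MPa.
R_n = F'_nt · A_b · n = 468.6 × 380.1 × 2 / 1000 = 356.2 kN.
Design strength φR_n = 0.75 × 356.2 = 267 kN.

267 kN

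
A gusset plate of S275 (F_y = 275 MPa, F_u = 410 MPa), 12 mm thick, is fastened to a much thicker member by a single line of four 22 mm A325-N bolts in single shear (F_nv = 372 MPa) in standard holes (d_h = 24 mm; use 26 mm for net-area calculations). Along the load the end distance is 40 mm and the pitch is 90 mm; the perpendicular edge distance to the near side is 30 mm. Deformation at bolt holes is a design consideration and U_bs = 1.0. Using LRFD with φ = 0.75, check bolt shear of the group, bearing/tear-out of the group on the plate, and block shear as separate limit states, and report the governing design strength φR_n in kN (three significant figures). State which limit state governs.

Bolt shear: A_b = π·22²/4 = 380.1 mm²; R_n = 372 × 380.1 × 4 × 1 / 1000 = 565.6 kN → 0.75 × 565.6 = 424 kN.
Bearing: edge l_c = 28, r_n = 165.3 kN; interior l_c = 66, r_n = 259.8 kN; R_n = 165.3 + 3·259.8 = 944.6 kN → 708 kN.
Block shear: A_gv = 3720, A_nv = 2628, A_nt = 204 mm²; R_n = min(0.6F_uA_nv, 0.6F_yA_gv) + U_bs·F_u·A_nt = 697.4 kN → 523 kN.
Bolt shear governs: 424 kN.

424 kN (bolt shear governs)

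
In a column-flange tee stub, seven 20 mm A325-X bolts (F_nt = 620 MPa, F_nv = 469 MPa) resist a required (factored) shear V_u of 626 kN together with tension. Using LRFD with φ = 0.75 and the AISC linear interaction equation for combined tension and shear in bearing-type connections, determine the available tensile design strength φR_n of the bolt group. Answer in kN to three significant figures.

502 kN

A_b = π·20²/4 = 314.2 mm²; f_rv = 626 × 1000 / (7 × 314.2) = 284.7 MPa.
F'_nt = 1.3 F_nt − (F_nt / φF_nv) f_rv = 1.3·620 − (620/(0.75·469))·284.7 = 304.3 MPa, capped at F_nt → F'_nt = 304.3 MPa.
R_n = F'_nt · A_b · n = 304.3 × 314.2 × 7 / 1000 = 669.1 kN.
Design strength φR_n = 0.75 × 669.1 = 502 kN.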